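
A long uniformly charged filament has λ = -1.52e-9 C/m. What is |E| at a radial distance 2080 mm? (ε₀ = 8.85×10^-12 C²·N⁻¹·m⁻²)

E ≈ 13.1 V/m

Coaxial Gaussian cylinder, radius r = 2080 mm, length L.
Q_enc = λL, so λ_enc = -1.52×10^-9 C/m.
Gauss's law: E·2πrL = λ_enc L/ε₀.
E = |λ_enc|/(2πε₀r) = (1.52e-9)/(2π·8.85×10^-12·2.08) = 13.1 N/C.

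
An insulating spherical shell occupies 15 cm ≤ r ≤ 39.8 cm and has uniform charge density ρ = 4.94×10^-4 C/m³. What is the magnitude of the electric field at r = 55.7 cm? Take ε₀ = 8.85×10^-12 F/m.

E ≈ 3.58×10^6 N/C

Use a concentric Gaussian sphere at r = 55.7 cm (r > 39.8 cm, enclosing the whole shell).
Q_enc = ρ·(4π/3)(b³ − a³) = (4.94e-4)·(4π/3)·((0.398)³ − (0.15)³) = 1.235e-4 C.
Since E is radial and uniform over the Gaussian sphere, Φ = E·4πr² = Q_enc/ε₀.
E = |Q_enc|/(4πε₀r²) = (1.235×10^-4)/(4π·8.85×10^-12·(0.557)²) = 3.58×10^6 N/C.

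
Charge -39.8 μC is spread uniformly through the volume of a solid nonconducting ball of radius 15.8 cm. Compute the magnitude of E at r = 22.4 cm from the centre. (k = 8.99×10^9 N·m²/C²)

Symmetry ⇒ E = E(r) r̂. Gaussian sphere of radius r = 22.4 cm (r > R, so the entire charge is enclosed).
Q_enc = -39.8 μC = -3.98×10^-5 C.
Applying ∮E·dA = Q_enc/ε₀ with Φ = E(4πr²):
E = k|Q_enc|/r² = (8.99×10^9)(3.98e-5)/(0.224)² = 7.13e6 N/C.

|E| ≈ 7.13×10^6 N/C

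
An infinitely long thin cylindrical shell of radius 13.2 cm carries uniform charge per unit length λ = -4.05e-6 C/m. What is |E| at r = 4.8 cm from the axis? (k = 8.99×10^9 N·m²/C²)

E = 0 (no enclosed charge)

By cylindrical symmetry E is radial; use a coaxial Gaussian cylinder of radius 4.8 cm and length L (r < 13.2 cm, inside the shell).
No charge is enclosed, so Gauss's law gives E·2πrL = 0 ⇒ E = 0.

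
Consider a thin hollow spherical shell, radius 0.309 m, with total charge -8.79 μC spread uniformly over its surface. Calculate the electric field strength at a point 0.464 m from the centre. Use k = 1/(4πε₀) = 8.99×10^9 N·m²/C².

E = 3.67e5 V/m

Use a concentric Gaussian sphere at r = 0.464 m (r > 0.309 m).
The entire shell is enclosed: Q_enc = -8.79×10^-6 C.
Gauss's law: E·4πr² = Q_enc/ε₀.
E = k|Q_enc|/r² = (8.99×10^9)(8.79×10^-6)/(0.464)² = 3.67e5 N/C.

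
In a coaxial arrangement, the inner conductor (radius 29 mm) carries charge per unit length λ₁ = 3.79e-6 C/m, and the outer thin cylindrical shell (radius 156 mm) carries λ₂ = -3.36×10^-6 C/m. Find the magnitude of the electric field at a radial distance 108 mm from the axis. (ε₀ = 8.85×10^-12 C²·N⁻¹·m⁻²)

Choose a coaxial cylinder of radius r = 108 mm (arbitrary length L) as the Gaussian surface (between the conductors, 29 mm < r < 156 mm).
Only the inner wire is enclosed; the outer shell contributes nothing inside itself. λ_enc = λ₁ = 3.79e-6 C/m.
Applying ∮E·dA = Q_enc/ε₀ with the end caps contributing no flux:
E = |λ_enc|/(2πε₀r) = (3.79e-6)/(2π·8.85×10^-12·0.108) = 6.31×10^5 N/C.

|E| = 6.31×10^5 N/C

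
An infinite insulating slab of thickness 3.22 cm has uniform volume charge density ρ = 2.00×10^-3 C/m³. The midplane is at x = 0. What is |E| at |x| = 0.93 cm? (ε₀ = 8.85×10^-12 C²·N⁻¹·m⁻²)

E = 2.10×10^6 N/C

By symmetry E is perpendicular to the slab. A Gaussian pillbox from −0.93 cm to +0.93 cm (face area A) lies entirely within the slab.
Q_enc = ρ·(2x)·A and flux = 2EA, so 2EA = 2ρxA/ε₀ ⇒ E = |ρ|x/ε₀.
E = (2.00e-3)(0.0093)/(8.85×10^-12) = 2.10×10^6 N/C.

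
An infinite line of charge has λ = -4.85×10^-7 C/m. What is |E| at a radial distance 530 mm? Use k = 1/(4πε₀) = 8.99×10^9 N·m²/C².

|E| ≈ 1.65×10^4 N/C

Coaxial Gaussian cylinder, radius r = 530 mm, length L.
Q_enc = λL, so λ_enc = -4.85e-7 C/m.
Gauss's law: E·2πrL = λ_enc L/ε₀.
E = 2k|λ_enc|/r = 2(8.99×10^9)(4.85×10^-7)/(0.53) = 1.65×10^4 N/C.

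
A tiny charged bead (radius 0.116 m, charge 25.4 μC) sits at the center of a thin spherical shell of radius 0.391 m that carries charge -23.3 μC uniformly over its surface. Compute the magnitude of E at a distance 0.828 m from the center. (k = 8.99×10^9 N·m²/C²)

Use a concentric Gaussian sphere at r = 0.828 m (r > 0.391 m, enclosing both).
Q_enc = (25.4 μC) + (-23.3 μC) = 2.10e-6 C.
Gauss's law: E·4πr² = Q_enc/ε₀.
E = k|Q_enc|/r² = (8.99×10^9)(2.10e-6)/(0.828)² = 2.75e4 N/C.

|E| = 2.75×10^4 N/C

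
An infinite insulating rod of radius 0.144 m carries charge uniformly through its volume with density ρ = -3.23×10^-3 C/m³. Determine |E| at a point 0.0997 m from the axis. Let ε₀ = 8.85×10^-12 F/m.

By cylindrical symmetry E is radial; use a coaxial Gaussian cylinder of radius 0.0997 m and length L (r < R).
Enclosed charge per unit length: λ_enc = ρ·πr² = (-3.23×10^-3)π(0.0997)² = -1.009e-4 C/m.
Since E is radial and uniform over the curved surface, Φ = E·2πrL = Q_enc/ε₀ = λ_enc L/ε₀.
E = |λ_enc|/(2πε₀r) = (1.009×10^-4)/(2π·8.85×10^-12·0.0997) = 1.82×10^7 N/C.

|E| = 1.82e7 V/m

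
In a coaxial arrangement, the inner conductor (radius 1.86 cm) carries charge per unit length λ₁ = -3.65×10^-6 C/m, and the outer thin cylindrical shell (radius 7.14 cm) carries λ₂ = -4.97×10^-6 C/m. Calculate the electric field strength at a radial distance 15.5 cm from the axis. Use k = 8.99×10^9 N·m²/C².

Take a coaxial cylindrical Gaussian surface of radius r = 15.5 cm and length L (r > 7.14 cm, enclosing both).
λ_enc = λ₁ + λ₂ = (-3.65e-6) + (-4.97e-6) = -8.62e-6 C/m.
Applying ∮E·dA = Q_enc/ε₀ with the end caps contributing no flux:
E = 2k|λ_enc|/r = 2(8.99×10^9)(8.62×10^-6)/(0.155) = 1.00e6 N/C.

|E| = 1.00×10^6 V/m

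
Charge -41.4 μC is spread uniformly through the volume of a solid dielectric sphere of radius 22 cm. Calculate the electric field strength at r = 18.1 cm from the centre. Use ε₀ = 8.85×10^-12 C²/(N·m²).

Use a concentric Gaussian sphere at r = 18.1 cm (r < R).
Only the charge within r is enclosed: Q_enc = Q·(r/R)³ = (-41.4 μC)·(18.1 cm/22 cm)³ = -2.306e-5 C.
Gauss's law: E·4πr² = Q_enc/ε₀.
E = |Q_enc|/(4πε₀r²) = (2.306e-5)/(4π·8.85×10^-12·(0.181)²) = 6.33e6 N/C.

|E| = 6.33×10^6 N/C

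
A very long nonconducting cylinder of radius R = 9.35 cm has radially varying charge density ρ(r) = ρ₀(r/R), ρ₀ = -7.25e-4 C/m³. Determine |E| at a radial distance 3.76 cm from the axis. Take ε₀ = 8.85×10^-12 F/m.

Coaxial Gaussian cylinder, radius r = 3.76 cm, length L (r < R).
λ_enc = ∫₀^r ρ(r')·2πr' dr' = (2πρ₀/R)·r^3/3 = -8.633×10^-7 C/m.
Gauss's law: E·2πrL = λ_enc L/ε₀.
E = |λ_enc|/(2πε₀r) = (8.633e-7)/(2π·8.85×10^-12·0.0376) = 4.13e5 N/C.

E ≈ 4.13×10^5 N/C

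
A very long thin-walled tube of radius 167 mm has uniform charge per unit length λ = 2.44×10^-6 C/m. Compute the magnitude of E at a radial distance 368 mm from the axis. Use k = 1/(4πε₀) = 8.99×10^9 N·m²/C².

|E| ≈ 1.19e5 V/m

Take a coaxial cylindrical Gaussian surface of radius r = 368 mm and length L (r > 167 mm).
The full line charge is enclosed: λ_enc = 2.44e-6 C/m.
Since E is radial and uniform over the curved surface, Φ = E·2πrL = Q_enc/ε₀ = λ_enc L/ε₀.
E = 2k|λ_enc|/r = 2(8.99×10^9)(2.44×10^-6)/(0.368) = 1.19×10^5 N/C.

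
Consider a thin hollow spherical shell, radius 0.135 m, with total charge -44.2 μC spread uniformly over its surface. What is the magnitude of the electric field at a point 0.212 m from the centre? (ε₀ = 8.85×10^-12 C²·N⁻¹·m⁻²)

|E| ≈ 8.84e6 V/m

Take a concentric spherical Gaussian surface of radius r = 0.212 m (r > 0.135 m).
The entire shell is enclosed: Q_enc = -4.42e-5 C.
By Gauss's law, ∮E·dA = E·4πr² = Q_enc/ε₀.
E = |Q_enc|/(4πε₀r²) = (4.42e-5)/(4π·8.85×10^-12·(0.212)²) = 8.84×10^6 N/C.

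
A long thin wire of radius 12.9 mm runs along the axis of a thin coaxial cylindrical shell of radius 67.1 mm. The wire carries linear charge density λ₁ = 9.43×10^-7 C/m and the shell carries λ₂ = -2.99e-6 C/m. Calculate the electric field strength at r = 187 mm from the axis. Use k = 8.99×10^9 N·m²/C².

Take a coaxial cylindrical Gaussian surface of radius r = 187 mm and length L (r > 67.1 mm, enclosing both).
λ_enc = λ₁ + λ₂ = (9.43×10^-7) + (-2.99×10^-6) = -2.047×10^-6 C/m.
Since E is radial and uniform over the curved surface, Φ = E·2πrL = Q_enc/ε₀ = λ_enc L/ε₀.
E = 2k|λ_enc|/r = 2(8.99×10^9)(2.047e-6)/(0.187) = 1.97×10^5 N/C.

E ≈ 1.97e5 N/C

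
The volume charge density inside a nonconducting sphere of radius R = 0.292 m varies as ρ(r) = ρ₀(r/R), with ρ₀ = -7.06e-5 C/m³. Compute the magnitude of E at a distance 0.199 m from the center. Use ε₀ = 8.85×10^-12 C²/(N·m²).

|E| ≈ 2.70×10^5 N/C

By spherical symmetry E is radial; choose a Gaussian sphere of radius r = 0.199 m (r < R).
Q_enc = ∫₀^r ρ(r')·4πr'² dr' = (4πρ₀/R) ∫₀^r r'^3 dr' = 4πρ₀ r^4/(4·R) = -1.191×10^-6 C.
Since E is radial and uniform over the Gaussian sphere, Φ = E·4πr² = Q_enc/ε₀.
E = |Q_enc|/(4πε₀r²) = (1.191e-6)/(4π·8.85×10^-12·(0.199)²) = 2.70×10^5 N/C.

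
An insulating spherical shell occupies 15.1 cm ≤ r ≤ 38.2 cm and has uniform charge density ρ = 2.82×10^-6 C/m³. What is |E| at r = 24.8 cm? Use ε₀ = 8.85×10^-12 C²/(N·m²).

Use a concentric Gaussian sphere at r = 24.8 cm (within the shell material, 15.1 cm < r < 38.2 cm).
Enclosed charge is the volume from a to r: Q_enc = (4π/3)ρ(r³ − a³) = 1.395e-7 C.
Since E is radial and uniform over the Gaussian sphere, Φ = E·4πr² = Q_enc/ε₀.
E = |Q_enc|/(4πε₀r²) = (1.395×10^-7)/(4π·8.85×10^-12·(0.248)²) = 2.04×10^4 N/C.

2.04e4 N/C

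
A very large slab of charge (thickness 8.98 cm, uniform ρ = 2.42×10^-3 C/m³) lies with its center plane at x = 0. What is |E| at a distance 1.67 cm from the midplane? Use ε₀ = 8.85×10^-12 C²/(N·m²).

By symmetry E is perpendicular to the slab. A Gaussian pillbox from −1.67 cm to +1.67 cm (face area A) lies entirely within the slab.
Q_enc = ρ·(2x)·A and flux = 2EA, so 2EA = 2ρxA/ε₀ ⇒ E = |ρ|x/ε₀.
E = (2.42e-3)(0.0167)/(8.85×10^-12) = 4.57×10^6 N/C.

|E| = 4.57×10^6 N/C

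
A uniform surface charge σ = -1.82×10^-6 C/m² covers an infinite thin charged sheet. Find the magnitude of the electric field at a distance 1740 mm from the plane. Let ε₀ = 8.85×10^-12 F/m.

The symmetry is planar: E is normal to the sheet and the same magnitude on both sides. Take a pillbox straddling the sheet with end-cap area A.
Only the two end caps contribute flux: Φ = 2EA. With Q_enc = σA, Gauss's law gives E = |σ|/(2ε₀).
E = |σ|/(2ε₀) = (1.82×10^-6)/(2·8.85×10^-12) = 1.03×10^5 N/C.

|E| = 1.03×10^5 N/C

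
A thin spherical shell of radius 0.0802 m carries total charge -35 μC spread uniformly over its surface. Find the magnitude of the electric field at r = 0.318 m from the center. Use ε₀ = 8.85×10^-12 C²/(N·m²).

Take a concentric spherical Gaussian surface of radius r = 0.318 m (r > 0.0802 m).
The entire shell is enclosed: Q_enc = -3.50e-5 C.
Gauss's law: E·4πr² = Q_enc/ε₀.
E = |Q_enc|/(4πε₀r²) = (3.50×10^-5)/(4π·8.85×10^-12·(0.318)²) = 3.11e6 N/C.

E = 3.11×10^6 V/m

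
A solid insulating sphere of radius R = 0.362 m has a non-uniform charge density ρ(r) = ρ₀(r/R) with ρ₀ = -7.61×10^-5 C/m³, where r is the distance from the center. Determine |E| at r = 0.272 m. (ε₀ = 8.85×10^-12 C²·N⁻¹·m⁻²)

|E| = 4.39×10^5 N/C

Symmetry ⇒ E = E(r) r̂. Gaussian sphere of radius r = 0.272 m (r < R).
Q_enc = ∫₀^r ρ(r')·4πr'² dr' = (4πρ₀/R) ∫₀^r r'^3 dr' = 4πρ₀ r^4/(4·R) = -3.615e-6 C.
Since E is radial and uniform over the Gaussian sphere, Φ = E·4πr² = Q_enc/ε₀.
E = |Q_enc|/(4πε₀r²) = (3.615e-6)/(4π·8.85×10^-12·(0.272)²) = 4.39×10^5 N/C.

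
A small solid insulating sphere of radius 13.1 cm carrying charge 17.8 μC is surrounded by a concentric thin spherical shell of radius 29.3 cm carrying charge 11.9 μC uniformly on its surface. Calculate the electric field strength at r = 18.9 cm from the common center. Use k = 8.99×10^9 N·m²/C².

Symmetry ⇒ E = E(r) r̂. Gaussian sphere of radius r = 18.9 cm (between the bodies, 13.1 cm < r < 29.3 cm).
The shell at 29.3 cm lies outside the Gaussian surface, so Q_enc = 17.8 μC = 1.78e-5 C.
Gauss's law: E·4πr² = Q_enc/ε₀.
E = k|Q_enc|/r² = (8.99×10^9)(1.78×10^-5)/(0.189)² = 4.48e6 N/C.

|E| = 4.48×10^6 N/C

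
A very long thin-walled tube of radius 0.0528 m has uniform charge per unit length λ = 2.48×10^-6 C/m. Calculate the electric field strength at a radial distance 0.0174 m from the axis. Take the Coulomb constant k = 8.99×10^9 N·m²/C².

|E| = 0 V/m

Take a coaxial cylindrical Gaussian surface of radius r = 0.0174 m and length L (r < 0.0528 m, inside the shell).
No charge is enclosed, so Gauss's law gives E·2πrL = 0 ⇒ E = 0.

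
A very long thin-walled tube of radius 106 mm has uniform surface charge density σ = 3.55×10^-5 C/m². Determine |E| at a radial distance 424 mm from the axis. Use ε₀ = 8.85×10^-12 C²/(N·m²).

Take a coaxial cylindrical Gaussian surface of radius r = 424 mm and length L (r > 106 mm).
The whole shell is enclosed: λ_enc = σ·2πR = (3.55×10^-5)·2π·(0.106) = 2.364×10^-5 C/m.
Applying ∮E·dA = Q_enc/ε₀ with the end caps contributing no flux:
E = |λ_enc|/(2πε₀r) = (2.364e-5)/(2π·8.85×10^-12·0.424) = 1.00×10^6 N/C.

E = 1.00e6 N/C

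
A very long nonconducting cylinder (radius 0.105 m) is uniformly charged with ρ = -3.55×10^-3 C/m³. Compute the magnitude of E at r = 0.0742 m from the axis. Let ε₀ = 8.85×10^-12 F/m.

|E| ≈ 1.49×10^7 N/C

Coaxial Gaussian cylinder, radius r = 0.0742 m, length L (r < R).
Charge inside radius r per length L is ρ·πr²·L, so λ_enc = ρπr² = -6.14×10^-5 C/m.
By Gauss's law (flux through the curved wall only), E·2πrL = λ_enc L/ε₀.
E = |λ_enc|/(2πε₀r) = (6.14e-5)/(2π·8.85×10^-12·0.0742) = 1.49×10^7 N/C.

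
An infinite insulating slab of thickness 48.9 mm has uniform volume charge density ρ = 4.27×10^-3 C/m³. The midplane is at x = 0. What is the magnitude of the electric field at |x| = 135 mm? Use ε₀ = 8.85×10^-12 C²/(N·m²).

The point |x| = 135 mm lies outside the slab (half-thickness 0.02445 m). A symmetric pillbox spanning the full slab encloses Q_enc = ρ·d·A.
Flux = 2EA ⇒ E = |ρ|d/(2ε₀), independent of distance outside.
E = (4.27×10^-3)(0.0489)/(2·8.85×10^-12) = 1.18e7 N/C.

E ≈ 1.18e7 N/C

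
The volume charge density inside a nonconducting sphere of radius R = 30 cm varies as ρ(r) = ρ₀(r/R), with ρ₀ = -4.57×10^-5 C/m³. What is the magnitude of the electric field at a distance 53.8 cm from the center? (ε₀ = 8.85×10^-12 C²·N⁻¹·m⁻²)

E = 1.20×10^5 N/C

Take a concentric spherical Gaussian surface of radius r = 53.8 cm (r > R, all charge enclosed).
Q_enc = 4π ∫₀^R ρ₀(r'/R)^1 r'² dr' = 4πρ₀R³/4 = -3.876e-6 C.
Since E is radial and uniform over the Gaussian sphere, Φ = E·4πr² = Q_enc/ε₀.
E = |Q_enc|/(4πε₀r²) = (3.876e-6)/(4π·8.85×10^-12·(0.538)²) = 1.20×10^5 N/C.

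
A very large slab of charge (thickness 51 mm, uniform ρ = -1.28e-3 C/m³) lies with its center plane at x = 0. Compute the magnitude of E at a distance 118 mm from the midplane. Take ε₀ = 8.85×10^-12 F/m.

The point |x| = 118 mm lies outside the slab (half-thickness 0.0255 m). A symmetric pillbox spanning the full slab encloses Q_enc = ρ·d·A.
Flux = 2EA ⇒ E = |ρ|d/(2ε₀), independent of distance outside.
E = (1.28×10^-3)(0.051)/(2·8.85×10^-12) = 3.69×10^6 N/C.

|E| ≈ 3.69×10^6 N/C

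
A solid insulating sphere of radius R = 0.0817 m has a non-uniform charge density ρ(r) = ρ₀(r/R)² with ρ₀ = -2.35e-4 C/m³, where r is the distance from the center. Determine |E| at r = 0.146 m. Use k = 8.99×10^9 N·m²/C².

E = 1.36×10^5 V/m

Take a concentric spherical Gaussian surface of radius r = 0.146 m (r > R, all charge enclosed).
Q_enc = 4π ∫₀^R ρ₀(r'/R)^2 r'² dr' = 4πρ₀R³/5 = -3.221×10^-7 C.
Gauss's law: E·4πr² = Q_enc/ε₀.
E = k|Q_enc|/r² = (8.99×10^9)(3.221e-7)/(0.146)² = 1.36×10^5 N/C.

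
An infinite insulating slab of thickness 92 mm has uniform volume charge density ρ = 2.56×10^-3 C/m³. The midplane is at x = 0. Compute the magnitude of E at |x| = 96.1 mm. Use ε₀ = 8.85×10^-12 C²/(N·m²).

E = 1.33e7 N/C

The point |x| = 96.1 mm lies outside the slab (half-thickness 0.046 m). A symmetric pillbox spanning the full slab encloses Q_enc = ρ·d·A.
Flux = 2EA ⇒ E = |ρ|d/(2ε₀), independent of distance outside.
E = (2.56×10^-3)(0.092)/(2·8.85×10^-12) = 1.33×10^7 N/C.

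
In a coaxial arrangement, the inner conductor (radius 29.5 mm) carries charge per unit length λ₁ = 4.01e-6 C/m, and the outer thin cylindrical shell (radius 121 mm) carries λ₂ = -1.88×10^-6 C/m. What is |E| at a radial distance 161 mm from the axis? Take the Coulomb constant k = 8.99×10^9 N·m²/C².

Take a coaxial cylindrical Gaussian surface of radius r = 161 mm and length L (r > 121 mm, enclosing both).
λ_enc = λ₁ + λ₂ = (4.01×10^-6) + (-1.88×10^-6) = 2.13×10^-6 C/m.
Applying ∮E·dA = Q_enc/ε₀ with the end caps contributing no flux:
E = 2k|λ_enc|/r = 2(8.99×10^9)(2.13e-6)/(0.161) = 2.38×10^5 N/C.

2.38e5 N/C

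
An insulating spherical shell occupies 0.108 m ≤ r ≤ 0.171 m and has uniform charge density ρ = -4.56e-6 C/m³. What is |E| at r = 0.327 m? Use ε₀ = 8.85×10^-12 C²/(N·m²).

By spherical symmetry E is radial; choose a Gaussian sphere of radius r = 0.327 m (r > 0.171 m, enclosing the whole shell).
Q_enc = ρ·(4π/3)(b³ − a³) = (-4.56×10^-6)·(4π/3)·((0.171)³ − (0.108)³) = -7.145e-8 C.
Applying ∮E·dA = Q_enc/ε₀ with Φ = E(4πr²):
E = |Q_enc|/(4πε₀r²) = (7.145×10^-8)/(4π·8.85×10^-12·(0.327)²) = 6.01×10^3 N/C.

|E| ≈ 6.01e3 V/m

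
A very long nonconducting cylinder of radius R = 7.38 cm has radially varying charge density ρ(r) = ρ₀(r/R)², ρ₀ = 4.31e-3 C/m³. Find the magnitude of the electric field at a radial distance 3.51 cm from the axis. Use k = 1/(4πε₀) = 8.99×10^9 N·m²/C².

Coaxial Gaussian cylinder, radius r = 3.51 cm, length L (r < R).
λ_enc = ∫₀^r ρ(r')·2πr' dr' = (2πρ₀/R²)·r^4/4 = 1.887e-6 C/m.
Since E is radial and uniform over the curved surface, Φ = E·2πrL = Q_enc/ε₀ = λ_enc L/ε₀.
E = 2k|λ_enc|/r = 2(8.99×10^9)(1.887×10^-6)/(0.0351) = 9.66e5 N/C.

E = 9.66×10^5 N/C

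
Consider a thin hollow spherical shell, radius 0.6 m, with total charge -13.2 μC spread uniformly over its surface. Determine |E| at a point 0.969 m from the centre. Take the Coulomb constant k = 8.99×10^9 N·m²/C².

Use a concentric Gaussian sphere at r = 0.969 m (r > 0.6 m).
The entire shell is enclosed: Q_enc = -1.32×10^-5 C.
By Gauss's law, ∮E·dA = E·4πr² = Q_enc/ε₀.
E = k|Q_enc|/r² = (8.99×10^9)(1.32e-5)/(0.969)² = 1.26×10^5 N/C.

|E| = 1.26×10^5 V/m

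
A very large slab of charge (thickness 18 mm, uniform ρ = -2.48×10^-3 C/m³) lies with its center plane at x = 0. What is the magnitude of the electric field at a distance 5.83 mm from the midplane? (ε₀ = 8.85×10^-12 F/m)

|E| = 1.63×10^6 N/C

By symmetry E is perpendicular to the slab. A Gaussian pillbox from −5.83 mm to +5.83 mm (face area A) lies entirely within the slab.
Q_enc = ρ·(2x)·A and flux = 2EA, so 2EA = 2ρxA/ε₀ ⇒ E = |ρ|x/ε₀.
E = (2.48×10^-3)(0.00583)/(8.85×10^-12) = 1.63e6 N/C.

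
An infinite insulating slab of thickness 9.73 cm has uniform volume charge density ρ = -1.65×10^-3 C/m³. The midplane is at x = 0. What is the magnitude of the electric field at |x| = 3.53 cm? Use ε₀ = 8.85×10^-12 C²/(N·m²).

E = 6.58×10^6 V/m

By symmetry E is perpendicular to the slab. A Gaussian pillbox from −3.53 cm to +3.53 cm (face area A) lies entirely within the slab.
Q_enc = ρ·(2x)·A and flux = 2EA, so 2EA = 2ρxA/ε₀ ⇒ E = |ρ|x/ε₀.
E = (1.65×10^-3)(0.0353)/(8.85×10^-12) = 6.58e6 N/C.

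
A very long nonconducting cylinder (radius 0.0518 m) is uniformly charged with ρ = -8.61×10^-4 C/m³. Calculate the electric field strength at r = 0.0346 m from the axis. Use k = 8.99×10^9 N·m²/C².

|E| = 1.68e6 V/m

Choose a coaxial cylinder of radius r = 0.0346 m (arbitrary length L) as the Gaussian surface (r < R).
Charge inside radius r per length L is ρ·πr²·L, so λ_enc = ρπr² = -3.238e-6 C/m.
Gauss's law: E·2πrL = λ_enc L/ε₀.
E = 2k|λ_enc|/r = 2(8.99×10^9)(3.238×10^-6)/(0.0346) = 1.68×10^6 N/C.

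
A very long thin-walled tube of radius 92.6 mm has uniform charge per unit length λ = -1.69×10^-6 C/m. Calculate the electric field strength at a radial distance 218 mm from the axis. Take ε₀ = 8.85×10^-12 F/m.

|E| ≈ 1.39e5 V/m

Take a coaxial cylindrical Gaussian surface of radius r = 218 mm and length L (r > 92.6 mm).
The full line charge is enclosed: λ_enc = -1.69×10^-6 C/m.
By Gauss's law (flux through the curved wall only), E·2πrL = λ_enc L/ε₀.
E = |λ_enc|/(2πε₀r) = (1.69×10^-6)/(2π·8.85×10^-12·0.218) = 1.39e5 N/C.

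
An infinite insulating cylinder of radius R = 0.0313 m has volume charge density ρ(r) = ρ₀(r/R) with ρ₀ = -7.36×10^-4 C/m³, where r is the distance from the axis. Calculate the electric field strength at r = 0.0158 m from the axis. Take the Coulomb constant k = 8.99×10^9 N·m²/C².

By cylindrical symmetry E is radial; use a coaxial Gaussian cylinder of radius 0.0158 m and length L (r < R).
Integrating ρ over the cross-section to radius r: λ_enc = (2πρ₀/R) ∫₀^r r'^2 dr' = 2πρ₀ r^3/(3·R) = -1.943×10^-7 C/m.
Applying ∮E·dA = Q_enc/ε₀ with the end caps contributing no flux:
E = 2k|λ_enc|/r = 2(8.99×10^9)(1.943×10^-7)/(0.0158) = 2.21×10^5 N/C.

E ≈ 2.21×10^5 N/C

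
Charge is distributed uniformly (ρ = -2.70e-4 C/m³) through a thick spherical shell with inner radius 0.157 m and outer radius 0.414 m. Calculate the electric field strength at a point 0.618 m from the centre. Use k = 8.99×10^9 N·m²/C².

Take a concentric spherical Gaussian surface of radius r = 0.618 m (r > 0.414 m, enclosing the whole shell).
Q_enc = ρ·(4π/3)(b³ − a³) = (-2.70×10^-4)·(4π/3)·((0.414)³ − (0.157)³) = -7.587×10^-5 C.
By Gauss's law, ∮E·dA = E·4πr² = Q_enc/ε₀.
E = k|Q_enc|/r² = (8.99×10^9)(7.587e-5)/(0.618)² = 1.79×10^6 N/C.

1.79e6 N/C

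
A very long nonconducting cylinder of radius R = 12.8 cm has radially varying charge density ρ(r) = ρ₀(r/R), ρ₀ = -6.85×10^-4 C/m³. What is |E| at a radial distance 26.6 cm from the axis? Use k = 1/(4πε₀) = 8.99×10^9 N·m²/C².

1.59×10^6 V/m

By cylindrical symmetry E is radial; use a coaxial Gaussian cylinder of radius 26.6 cm and length L (r > R, full charge per length enclosed).
λ_enc = 2π ∫₀^R ρ₀(r'/R)^1 r' dr' = 2πρ₀R²/3 = -2.351×10^-5 C/m.
Gauss's law: E·2πrL = λ_enc L/ε₀.
E = 2k|λ_enc|/r = 2(8.99×10^9)(2.351e-5)/(0.266) = 1.59×10^6 N/C.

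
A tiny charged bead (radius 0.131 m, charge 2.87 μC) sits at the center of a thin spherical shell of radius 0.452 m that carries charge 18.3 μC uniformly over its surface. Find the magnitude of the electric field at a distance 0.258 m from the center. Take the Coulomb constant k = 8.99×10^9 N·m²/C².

3.88e5 N/C

By spherical symmetry E is radial; choose a Gaussian sphere of radius r = 0.258 m (between the bodies, 0.131 m < r < 0.452 m).
The shell at 0.452 m lies outside the Gaussian surface, so Q_enc = 2.87 μC = 2.87×10^-6 C.
By Gauss's law, ∮E·dA = E·4πr² = Q_enc/ε₀.
E = k|Q_enc|/r² = (8.99×10^9)(2.87e-6)/(0.258)² = 3.88×10^5 N/C.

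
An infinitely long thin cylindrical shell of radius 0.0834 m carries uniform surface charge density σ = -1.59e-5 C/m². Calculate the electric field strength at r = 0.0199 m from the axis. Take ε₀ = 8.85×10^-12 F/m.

E = 0 (no enclosed charge)

By cylindrical symmetry E is radial; use a coaxial Gaussian cylinder of radius 0.0199 m and length L (r < 0.0834 m, inside the shell).
No charge is enclosed, so Gauss's law gives E·2πrL = 0 ⇒ E = 0.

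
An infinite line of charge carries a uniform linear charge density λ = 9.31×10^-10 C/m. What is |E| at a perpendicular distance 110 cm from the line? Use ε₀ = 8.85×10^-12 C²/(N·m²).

15.2 N/C

Coaxial Gaussian cylinder, radius r = 110 cm, length L.
Q_enc = λL, so λ_enc = 9.31×10^-10 C/m.
Since E is radial and uniform over the curved surface, Φ = E·2πrL = Q_enc/ε₀ = λ_enc L/ε₀.
E = |λ_enc|/(2πε₀r) = (9.31×10^-10)/(2π·8.85×10^-12·1.1) = 15.2 N/C.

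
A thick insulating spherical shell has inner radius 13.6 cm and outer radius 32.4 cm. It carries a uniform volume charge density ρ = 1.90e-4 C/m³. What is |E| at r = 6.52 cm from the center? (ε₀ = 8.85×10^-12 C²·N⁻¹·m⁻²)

E = 0 (no enclosed charge)

Take a concentric spherical Gaussian surface of radius r = 6.52 cm (r < 13.6 cm, inside the empty cavity).
No charge is enclosed, so by Gauss's law E·4πr² = 0 ⇒ E = 0.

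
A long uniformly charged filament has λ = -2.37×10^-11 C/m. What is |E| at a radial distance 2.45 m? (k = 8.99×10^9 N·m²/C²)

|E| = 0.174 V/m

Choose a coaxial cylinder of radius r = 2.45 m (arbitrary length L) as the Gaussian surface.
Q_enc = λL, so λ_enc = -2.37×10^-11 C/m.
Gauss's law: E·2πrL = λ_enc L/ε₀.
E = 2k|λ_enc|/r = 2(8.99×10^9)(2.37e-11)/(2.45) = 0.174 N/C.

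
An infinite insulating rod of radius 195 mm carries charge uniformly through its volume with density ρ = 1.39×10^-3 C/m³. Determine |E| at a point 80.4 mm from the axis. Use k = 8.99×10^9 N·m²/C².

By cylindrical symmetry E is radial; use a coaxial Gaussian cylinder of radius 80.4 mm and length L (r < R).
Enclosed charge per unit length: λ_enc = ρ·πr² = (1.39×10^-3)π(0.0804)² = 2.823×10^-5 C/m.
Gauss's law: E·2πrL = λ_enc L/ε₀.
E = 2k|λ_enc|/r = 2(8.99×10^9)(2.823×10^-5)/(0.0804) = 6.31e6 N/C.

E ≈ 6.31×10^6 V/m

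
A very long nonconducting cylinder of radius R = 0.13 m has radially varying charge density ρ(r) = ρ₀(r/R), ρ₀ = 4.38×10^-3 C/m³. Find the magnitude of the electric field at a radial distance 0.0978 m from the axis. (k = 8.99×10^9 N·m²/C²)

Take a coaxial cylindrical Gaussian surface of radius r = 0.0978 m and length L (r < R).
λ_enc = ∫₀^r ρ(r')·2πr' dr' = (2πρ₀/R)·r^3/3 = 6.601×10^-5 C/m.
Gauss's law: E·2πrL = λ_enc L/ε₀.
E = 2k|λ_enc|/r = 2(8.99×10^9)(6.601×10^-5)/(0.0978) = 1.21×10^7 N/C.

E ≈ 1.21e7 V/m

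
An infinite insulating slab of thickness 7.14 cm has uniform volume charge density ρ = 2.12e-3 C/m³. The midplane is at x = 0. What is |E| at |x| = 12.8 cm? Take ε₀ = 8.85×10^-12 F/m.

The point |x| = 12.8 cm lies outside the slab (half-thickness 0.0357 m). A symmetric pillbox spanning the full slab encloses Q_enc = ρ·d·A.
Flux = 2EA ⇒ E = |ρ|d/(2ε₀), independent of distance outside.
E = (2.12×10^-3)(0.0714)/(2·8.85×10^-12) = 8.55×10^6 N/C.

E = 8.55×10^6 N/C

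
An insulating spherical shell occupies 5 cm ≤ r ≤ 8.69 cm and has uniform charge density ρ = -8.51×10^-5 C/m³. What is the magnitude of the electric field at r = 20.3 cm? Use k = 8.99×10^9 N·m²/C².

By spherical symmetry E is radial; choose a Gaussian sphere of radius r = 20.3 cm (r > 8.69 cm, enclosing the whole shell).
Q_enc = ρ·(4π/3)(b³ − a³) = (-8.51×10^-5)·(4π/3)·((0.0869)³ − (0.05)³) = -1.894×10^-7 C.
Applying ∮E·dA = Q_enc/ε₀ with Φ = E(4πr²):
E = k|Q_enc|/r² = (8.99×10^9)(1.894×10^-7)/(0.203)² = 4.13×10^4 N/C.

E = 4.13e4 N/C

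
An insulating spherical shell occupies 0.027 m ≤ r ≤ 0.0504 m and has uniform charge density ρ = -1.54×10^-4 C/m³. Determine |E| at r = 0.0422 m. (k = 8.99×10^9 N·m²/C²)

E = 1.81e5 N/C

Use a concentric Gaussian sphere at r = 0.0422 m (within the shell material, 0.027 m < r < 0.0504 m).
Only the shell between 0.027 m and r is enclosed: Q_enc = ρ·(4π/3)(r³ − a³) = (-1.54e-4)·(4π/3)·((0.0422)³ − (0.027)³) = -3.578×10^-8 C.
Gauss's law: E·4πr² = Q_enc/ε₀.
E = k|Q_enc|/r² = (8.99×10^9)(3.578×10^-8)/(0.0422)² = 1.81×10^5 N/C.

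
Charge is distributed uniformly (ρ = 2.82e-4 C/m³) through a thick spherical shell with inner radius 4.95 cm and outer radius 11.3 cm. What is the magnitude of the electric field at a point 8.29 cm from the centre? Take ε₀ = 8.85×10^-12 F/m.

E = 6.93×10^5 N/C

By spherical symmetry E is radial; choose a Gaussian sphere of radius r = 8.29 cm (within the shell material, 4.95 cm < r < 11.3 cm).
Only the shell between 4.95 cm and r is enclosed: Q_enc = ρ·(4π/3)(r³ − a³) = (2.82×10^-4)·(4π/3)·((0.0829)³ − (0.0495)³) = 5.297×10^-7 C.
By Gauss's law, ∮E·dA = E·4πr² = Q_enc/ε₀.
E = |Q_enc|/(4πε₀r²) = (5.297×10^-7)/(4π·8.85×10^-12·(0.0829)²) = 6.93×10^5 N/C.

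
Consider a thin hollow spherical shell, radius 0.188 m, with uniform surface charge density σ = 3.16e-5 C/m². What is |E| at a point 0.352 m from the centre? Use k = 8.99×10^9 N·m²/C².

|E| = 1.02e6 V/m

Symmetry ⇒ E = E(r) r̂. Gaussian sphere of radius r = 0.352 m (r > 0.188 m).
The entire shell is enclosed: Q_enc = σ·4πR² = (3.16×10^-5)·4π·(0.188)² = 1.404×10^-5 C.
Applying ∮E·dA = Q_enc/ε₀ with Φ = E(4πr²):
E = k|Q_enc|/r² = (8.99×10^9)(1.404e-5)/(0.352)² = 1.02×10^6 N/C.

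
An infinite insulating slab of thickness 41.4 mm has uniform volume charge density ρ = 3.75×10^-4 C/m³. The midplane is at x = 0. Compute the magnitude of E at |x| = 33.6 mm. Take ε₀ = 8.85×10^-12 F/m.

|E| = 8.77×10^5 V/m

The point |x| = 33.6 mm lies outside the slab (half-thickness 0.0207 m). A symmetric pillbox spanning the full slab encloses Q_enc = ρ·d·A.
Flux = 2EA ⇒ E = |ρ|d/(2ε₀), independent of distance outside.
E = (3.75×10^-4)(0.0414)/(2·8.85×10^-12) = 8.77×10^5 N/C.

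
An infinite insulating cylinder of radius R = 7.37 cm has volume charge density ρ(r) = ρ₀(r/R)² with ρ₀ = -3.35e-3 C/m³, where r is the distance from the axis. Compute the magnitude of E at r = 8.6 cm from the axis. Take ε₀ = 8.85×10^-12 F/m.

Choose a coaxial cylinder of radius r = 8.6 cm (arbitrary length L) as the Gaussian surface (r > R, full charge per length enclosed).
λ_enc = 2π ∫₀^R ρ₀(r'/R)^2 r' dr' = 2πρ₀R²/4 = -2.858×10^-5 C/m.
Gauss's law: E·2πrL = λ_enc L/ε₀.
E = |λ_enc|/(2πε₀r) = (2.858×10^-5)/(2π·8.85×10^-12·0.086) = 5.98×10^6 N/C.

E ≈ 5.98×10^6 N/C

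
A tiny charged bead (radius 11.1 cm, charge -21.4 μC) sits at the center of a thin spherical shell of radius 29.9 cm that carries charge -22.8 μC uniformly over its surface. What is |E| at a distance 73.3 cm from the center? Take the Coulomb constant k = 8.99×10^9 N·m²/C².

Take a concentric spherical Gaussian surface of radius r = 73.3 cm (r > 29.9 cm, enclosing both).
Q_enc = (-21.4 μC) + (-22.8 μC) = -4.42×10^-5 C.
Gauss's law: E·4πr² = Q_enc/ε₀.
E = k|Q_enc|/r² = (8.99×10^9)(4.42×10^-5)/(0.733)² = 7.40×10^5 N/C.

E = 7.40×10^5 N/C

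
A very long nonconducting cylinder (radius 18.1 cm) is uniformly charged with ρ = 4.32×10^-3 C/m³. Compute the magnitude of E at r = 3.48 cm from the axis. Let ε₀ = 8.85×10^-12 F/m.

By cylindrical symmetry E is radial; use a coaxial Gaussian cylinder of radius 3.48 cm and length L (r < R).
Charge inside radius r per length L is ρ·πr²·L, so λ_enc = ρπr² = 1.644e-5 C/m.
Since E is radial and uniform over the curved surface, Φ = E·2πrL = Q_enc/ε₀ = λ_enc L/ε₀.
E = |λ_enc|/(2πε₀r) = (1.644×10^-5)/(2π·8.85×10^-12·0.0348) = 8.49e6 N/C.

|E| = 8.49×10^6 N/C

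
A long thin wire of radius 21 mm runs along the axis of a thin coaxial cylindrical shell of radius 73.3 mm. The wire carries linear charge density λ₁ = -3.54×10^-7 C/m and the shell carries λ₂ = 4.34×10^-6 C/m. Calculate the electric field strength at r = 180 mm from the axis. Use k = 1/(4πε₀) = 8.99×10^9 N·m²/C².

By cylindrical symmetry E is radial; use a coaxial Gaussian cylinder of radius 180 mm and length L (r > 73.3 mm, enclosing both).
λ_enc = λ₁ + λ₂ = (-3.54×10^-7) + (4.34×10^-6) = 3.986×10^-6 C/m.
Applying ∮E·dA = Q_enc/ε₀ with the end caps contributing no flux:
E = 2k|λ_enc|/r = 2(8.99×10^9)(3.986×10^-6)/(0.18) = 3.98e5 N/C.

E ≈ 3.98e5 N/C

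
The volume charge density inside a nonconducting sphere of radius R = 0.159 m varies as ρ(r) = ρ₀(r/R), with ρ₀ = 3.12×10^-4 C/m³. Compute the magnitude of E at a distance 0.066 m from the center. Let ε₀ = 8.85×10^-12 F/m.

|E| = 2.41×10^5 N/C

By spherical symmetry E is radial; choose a Gaussian sphere of radius r = 0.066 m (r < R).
Integrate the density: Q_enc = 4π ∫₀^r ρ₀(r'/R)^1 r'² dr' = 4πρ₀ r^4/(4·R) = 1.17×10^-7 C.
Gauss's law: E·4πr² = Q_enc/ε₀.
E = |Q_enc|/(4πε₀r²) = (1.17e-7)/(4π·8.85×10^-12·(0.066)²) = 2.41e5 N/C.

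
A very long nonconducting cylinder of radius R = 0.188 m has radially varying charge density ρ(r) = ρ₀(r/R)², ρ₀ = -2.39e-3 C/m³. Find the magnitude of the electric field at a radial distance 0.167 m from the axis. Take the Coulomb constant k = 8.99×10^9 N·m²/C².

Coaxial Gaussian cylinder, radius r = 0.167 m, length L (r < R).
λ_enc = ∫₀^r ρ(r')·2πr' dr' = (2πρ₀/R²)·r^4/4 = -8.262×10^-5 C/m.
Since E is radial and uniform over the curved surface, Φ = E·2πrL = Q_enc/ε₀ = λ_enc L/ε₀.
E = 2k|λ_enc|/r = 2(8.99×10^9)(8.262e-5)/(0.167) = 8.89×10^6 N/C.

|E| ≈ 8.89×10^6 V/m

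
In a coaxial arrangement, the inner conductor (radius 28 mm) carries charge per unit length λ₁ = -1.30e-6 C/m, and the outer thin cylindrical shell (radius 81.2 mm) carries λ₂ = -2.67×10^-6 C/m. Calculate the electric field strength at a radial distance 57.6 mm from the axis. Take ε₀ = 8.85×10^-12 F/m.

|E| = 4.06×10^5 N/C

By cylindrical symmetry E is radial; use a coaxial Gaussian cylinder of radius 57.6 mm and length L (between the conductors, 28 mm < r < 81.2 mm).
The shell at 81.2 mm lies outside the Gaussian surface, so λ_enc = λ₁ = -1.30×10^-6 C/m.
Since E is radial and uniform over the curved surface, Φ = E·2πrL = Q_enc/ε₀ = λ_enc L/ε₀.
E = |λ_enc|/(2πε₀r) = (1.30e-6)/(2π·8.85×10^-12·0.0576) = 4.06×10^5 N/C.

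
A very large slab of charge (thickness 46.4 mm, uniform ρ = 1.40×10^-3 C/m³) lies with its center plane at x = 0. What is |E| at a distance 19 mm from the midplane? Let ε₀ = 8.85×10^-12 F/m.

E = 3.01×10^6 N/C

By symmetry E is perpendicular to the slab. A Gaussian pillbox from −19 mm to +19 mm (face area A) lies entirely within the slab.
Q_enc = ρ·(2x)·A and flux = 2EA, so 2EA = 2ρxA/ε₀ ⇒ E = |ρ|x/ε₀.
E = (1.40e-3)(0.019)/(8.85×10^-12) = 3.01×10^6 N/C.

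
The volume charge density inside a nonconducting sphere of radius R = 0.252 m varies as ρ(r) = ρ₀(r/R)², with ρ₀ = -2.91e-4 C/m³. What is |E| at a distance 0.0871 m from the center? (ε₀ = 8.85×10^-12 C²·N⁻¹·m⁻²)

|E| ≈ 6.84e4 N/C

Take a concentric spherical Gaussian surface of radius r = 0.0871 m (r < R).
Integrate the density: Q_enc = 4π ∫₀^r ρ₀(r'/R)^2 r'² dr' = 4πρ₀ r^5/(5·R²) = -5.773e-8 C.
By Gauss's law, ∮E·dA = E·4πr² = Q_enc/ε₀.
E = |Q_enc|/(4πε₀r²) = (5.773e-8)/(4π·8.85×10^-12·(0.0871)²) = 6.84×10^4 N/C.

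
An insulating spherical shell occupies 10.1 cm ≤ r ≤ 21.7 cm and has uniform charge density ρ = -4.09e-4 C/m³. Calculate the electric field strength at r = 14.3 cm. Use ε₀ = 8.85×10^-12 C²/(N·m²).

Symmetry ⇒ E = E(r) r̂. Gaussian sphere of radius r = 14.3 cm (within the shell material, 10.1 cm < r < 21.7 cm).
Only the shell between 10.1 cm and r is enclosed: Q_enc = ρ·(4π/3)(r³ − a³) = (-4.09e-4)·(4π/3)·((0.143)³ − (0.101)³) = -3.245e-6 C.
Since E is radial and uniform over the Gaussian sphere, Φ = E·4πr² = Q_enc/ε₀.
E = |Q_enc|/(4πε₀r²) = (3.245e-6)/(4π·8.85×10^-12·(0.143)²) = 1.43e6 N/C.

1.43e6 N/C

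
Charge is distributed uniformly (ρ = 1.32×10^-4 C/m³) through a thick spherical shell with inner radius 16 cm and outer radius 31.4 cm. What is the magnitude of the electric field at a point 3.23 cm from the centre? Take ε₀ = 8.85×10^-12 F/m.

Take a concentric spherical Gaussian surface of radius r = 3.23 cm (r < 16 cm, inside the empty cavity).
Q_enc = 0 (all charge lies at larger r); Gauss's law gives E = 0.

|E| = 0 N/C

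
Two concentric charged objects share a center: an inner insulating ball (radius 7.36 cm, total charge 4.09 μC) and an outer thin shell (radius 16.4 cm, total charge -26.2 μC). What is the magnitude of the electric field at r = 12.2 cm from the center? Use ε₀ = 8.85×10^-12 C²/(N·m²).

|E| ≈ 2.47e6 V/m

Symmetry ⇒ E = E(r) r̂. Gaussian sphere of radius r = 12.2 cm (between the bodies, 7.36 cm < r < 16.4 cm).
The shell at 16.4 cm lies outside the Gaussian surface, so Q_enc = 4.09 μC = 4.09e-6 C.
Gauss's law: E·4πr² = Q_enc/ε₀.
E = |Q_enc|/(4πε₀r²) = (4.09×10^-6)/(4π·8.85×10^-12·(0.122)²) = 2.47e6 N/C.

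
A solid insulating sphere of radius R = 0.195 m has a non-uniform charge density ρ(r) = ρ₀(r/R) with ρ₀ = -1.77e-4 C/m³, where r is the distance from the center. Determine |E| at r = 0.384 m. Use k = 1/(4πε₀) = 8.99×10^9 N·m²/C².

Use a concentric Gaussian sphere at r = 0.384 m (r > R, all charge enclosed).
Q_enc = 4π ∫₀^R ρ₀(r'/R)^1 r'² dr' = 4πρ₀R³/4 = -4.123e-6 C.
Gauss's law: E·4πr² = Q_enc/ε₀.
E = k|Q_enc|/r² = (8.99×10^9)(4.123×10^-6)/(0.384)² = 2.51×10^5 N/C.

2.51e5 N/C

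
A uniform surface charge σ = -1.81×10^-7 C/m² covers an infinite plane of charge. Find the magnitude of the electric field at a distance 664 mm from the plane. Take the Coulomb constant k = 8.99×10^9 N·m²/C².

|E| ≈ 1.02e4 V/m

The symmetry is planar: E is normal to the sheet and the same magnitude on both sides. Take a pillbox straddling the sheet with end-cap area A.
Only the two end caps contribute flux: Φ = 2EA. With Q_enc = σA, Gauss's law gives E = |σ|/(2ε₀).
E = 2πk|σ| = 2π(8.99×10^9)(1.81e-7) = 1.02×10^4 N/C.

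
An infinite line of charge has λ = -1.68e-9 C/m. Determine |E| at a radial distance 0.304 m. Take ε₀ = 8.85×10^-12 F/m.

Coaxial Gaussian cylinder, radius r = 0.304 m, length L.
Q_enc = λL, so λ_enc = -1.68×10^-9 C/m.
Gauss's law: E·2πrL = λ_enc L/ε₀.
E = |λ_enc|/(2πε₀r) = (1.68e-9)/(2π·8.85×10^-12·0.304) = 99.4 N/C.

E ≈ 99.4 V/m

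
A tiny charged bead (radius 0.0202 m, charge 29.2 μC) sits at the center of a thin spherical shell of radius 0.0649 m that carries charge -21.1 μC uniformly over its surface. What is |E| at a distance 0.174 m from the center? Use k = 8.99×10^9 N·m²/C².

Take a concentric spherical Gaussian surface of radius r = 0.174 m (r > 0.0649 m, enclosing both).
Q_enc = (29.2 μC) + (-21.1 μC) = 8.10×10^-6 C.
Applying ∮E·dA = Q_enc/ε₀ with Φ = E(4πr²):
E = k|Q_enc|/r² = (8.99×10^9)(8.10×10^-6)/(0.174)² = 2.41×10^6 N/C.

E ≈ 2.41e6 V/m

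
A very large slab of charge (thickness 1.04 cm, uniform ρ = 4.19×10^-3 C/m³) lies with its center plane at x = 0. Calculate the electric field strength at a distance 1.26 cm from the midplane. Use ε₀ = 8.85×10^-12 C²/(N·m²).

The point |x| = 1.26 cm lies outside the slab (half-thickness 0.0052 m). A symmetric pillbox spanning the full slab encloses Q_enc = ρ·d·A.
Flux = 2EA ⇒ E = |ρ|d/(2ε₀), independent of distance outside.
E = (4.19e-3)(0.0104)/(2·8.85×10^-12) = 2.46e6 N/C.

2.46×10^6 V/m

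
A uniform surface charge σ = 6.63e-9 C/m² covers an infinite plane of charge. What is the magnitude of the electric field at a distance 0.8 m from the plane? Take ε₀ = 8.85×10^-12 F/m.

The symmetry is planar: E is normal to the sheet and the same magnitude on both sides. Take a pillbox straddling the sheet with end-cap area A.
Flux Φ = 2EA and Q_enc = σA, so 2EA = σA/ε₀ ⇒ E = |σ|/(2ε₀), independent of distance.
E = |σ|/(2ε₀) = (6.63e-9)/(2·8.85×10^-12) = 375 N/C.

|E| = 375 N/C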